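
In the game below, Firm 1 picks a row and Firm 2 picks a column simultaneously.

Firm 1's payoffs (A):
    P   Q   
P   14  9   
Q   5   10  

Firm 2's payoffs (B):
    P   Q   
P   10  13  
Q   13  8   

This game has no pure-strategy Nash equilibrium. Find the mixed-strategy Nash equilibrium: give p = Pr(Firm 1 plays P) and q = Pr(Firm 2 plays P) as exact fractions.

p = 5/8, q = 1/10

In a mixed NE each player is indifferent between their pure strategies, so the opponent's mix sets the indifference.
Firm 2 indifferent between P and Q: p·10 + (1−p)·13 = p·13 + (1−p)·8 ⟹ 13 + (-3)p = 8 + 5p ⟹ p = 5/8.
Firm 1 indifferent between P and Q: q·14 + (1−q)·9 = q·5 + (1−q)·10 ⟹ 9 + 5q = 10 + (-5)q ⟹ q = 1/10.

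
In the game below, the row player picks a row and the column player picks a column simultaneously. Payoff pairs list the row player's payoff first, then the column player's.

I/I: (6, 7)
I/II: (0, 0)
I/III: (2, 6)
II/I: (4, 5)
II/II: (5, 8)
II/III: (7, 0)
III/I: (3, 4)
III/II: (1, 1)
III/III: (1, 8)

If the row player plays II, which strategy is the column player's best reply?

II

With the row player fixed at II, the column player's payoffs are: I → 5, II → 8, III → 0.
The maximum is 8, achieved by II.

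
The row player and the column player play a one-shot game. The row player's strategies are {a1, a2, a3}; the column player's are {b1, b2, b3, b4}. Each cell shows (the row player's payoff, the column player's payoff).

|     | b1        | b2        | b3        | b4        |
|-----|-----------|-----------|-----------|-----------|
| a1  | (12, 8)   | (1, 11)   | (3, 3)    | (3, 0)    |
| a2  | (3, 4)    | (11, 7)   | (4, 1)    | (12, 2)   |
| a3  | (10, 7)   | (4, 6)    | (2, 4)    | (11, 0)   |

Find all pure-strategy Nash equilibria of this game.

A profile is a Nash equilibrium when each player is best-responding to the other.
The row player's best responses — vs b1: a1 (payoff 12); vs b2: a2 (payoff 11); vs b3: a2 (payoff 4); vs b4: a2 (payoff 12).
The column player's best responses — vs a1: b2 (payoff 11); vs a2: b2 (payoff 7); vs a3: b1 (payoff 7).
The only mutual best response is (a2, b2); neither player gains by switching there.

(a2, b2)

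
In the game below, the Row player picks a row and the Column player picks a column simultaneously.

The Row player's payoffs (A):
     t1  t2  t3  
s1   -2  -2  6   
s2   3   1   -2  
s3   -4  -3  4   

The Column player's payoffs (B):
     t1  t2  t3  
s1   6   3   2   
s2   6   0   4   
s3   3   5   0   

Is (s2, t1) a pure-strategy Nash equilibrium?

Yes

Holding the Column player at t1: the Row player gets 3 from s2, versus -2 from s1, -4 from s3. No profitable deviation for the Row player.
Holding the Row player at s2: the Column player gets 6 from t1, versus 0 from t2, 4 from t3. No profitable deviation for the Column player either.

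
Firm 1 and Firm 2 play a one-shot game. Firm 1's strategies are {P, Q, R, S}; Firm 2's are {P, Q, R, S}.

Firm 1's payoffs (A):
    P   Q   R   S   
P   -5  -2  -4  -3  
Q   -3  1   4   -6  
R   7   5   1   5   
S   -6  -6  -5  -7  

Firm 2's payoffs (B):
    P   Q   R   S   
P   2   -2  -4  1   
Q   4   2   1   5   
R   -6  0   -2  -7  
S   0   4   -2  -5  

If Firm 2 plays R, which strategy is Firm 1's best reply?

With Firm 2 fixed at R, Firm 1's payoffs are: P → -4, Q → 4, R → 1, S → -5.
The maximum is 4, achieved by Q.

Q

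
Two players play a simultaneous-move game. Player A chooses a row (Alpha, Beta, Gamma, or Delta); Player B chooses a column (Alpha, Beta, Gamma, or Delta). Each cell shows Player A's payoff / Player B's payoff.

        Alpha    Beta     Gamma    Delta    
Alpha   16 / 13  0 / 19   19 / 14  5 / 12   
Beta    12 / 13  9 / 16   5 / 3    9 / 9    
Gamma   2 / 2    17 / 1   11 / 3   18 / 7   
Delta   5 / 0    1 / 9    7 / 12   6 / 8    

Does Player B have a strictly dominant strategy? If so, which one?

A strategy is strictly dominant if it gives Player B a strictly higher payoff than every other strategy, against every choice by the opponent.
Alpha is not dominant: against Alpha, Beta gives 19 > 13.
Beta is not dominant: against Gamma, Alpha gives 2 > 1.
Gamma is not dominant: against Alpha, Beta gives 19 > 14.
Delta is not dominant: against Alpha, Alpha gives 13 > 12.
No single strategy is best against every opponent action.

No strictly dominant strategy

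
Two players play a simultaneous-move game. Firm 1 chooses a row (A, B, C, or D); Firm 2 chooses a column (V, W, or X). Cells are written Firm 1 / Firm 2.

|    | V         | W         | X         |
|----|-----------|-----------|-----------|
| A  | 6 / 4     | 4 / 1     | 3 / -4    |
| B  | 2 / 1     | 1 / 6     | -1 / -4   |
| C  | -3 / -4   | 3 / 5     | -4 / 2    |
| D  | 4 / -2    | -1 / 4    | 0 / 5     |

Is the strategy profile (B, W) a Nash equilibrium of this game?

No

Holding Firm 2 at W: Firm 1 gets 1 from B but could get 4 by switching to A. Firm 1 has a profitable deviation.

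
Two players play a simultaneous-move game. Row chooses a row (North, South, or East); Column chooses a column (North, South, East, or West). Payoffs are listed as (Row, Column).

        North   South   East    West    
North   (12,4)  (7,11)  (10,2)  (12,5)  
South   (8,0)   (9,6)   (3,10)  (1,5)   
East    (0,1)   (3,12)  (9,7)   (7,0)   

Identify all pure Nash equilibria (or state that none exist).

None

Find each player's best response to every opponent strategy; NE are the intersections.
Row's best responses — vs North: North (payoff 12); vs South: South (payoff 9); vs East: North (payoff 10); vs West: North (payoff 12).
Column's best responses — vs North: South (payoff 11); vs South: East (payoff 10); vs East: South (payoff 12).
No cell has both players best-responding. For instance, Row's best reply to West is North, but against North Column prefers South over West.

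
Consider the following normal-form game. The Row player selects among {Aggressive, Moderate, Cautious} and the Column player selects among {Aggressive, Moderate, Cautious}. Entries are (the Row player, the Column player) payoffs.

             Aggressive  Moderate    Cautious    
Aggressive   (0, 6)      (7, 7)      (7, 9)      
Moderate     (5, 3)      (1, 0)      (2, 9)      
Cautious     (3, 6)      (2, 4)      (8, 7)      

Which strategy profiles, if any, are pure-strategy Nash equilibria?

A profile is a Nash equilibrium when each player is best-responding to the other.
The Row player's best responses — vs Aggressive: Moderate (payoff 5); vs Moderate: Aggressive (payoff 7); vs Cautious: Cautious (payoff 8).
The Column player's best responses — vs Aggressive: Cautious (payoff 9); vs Moderate: Cautious (payoff 9); vs Cautious: Cautious (payoff 7).
The only mutual best response is (Cautious, Cautious); neither player gains by switching there.

(Cautious, Cautious)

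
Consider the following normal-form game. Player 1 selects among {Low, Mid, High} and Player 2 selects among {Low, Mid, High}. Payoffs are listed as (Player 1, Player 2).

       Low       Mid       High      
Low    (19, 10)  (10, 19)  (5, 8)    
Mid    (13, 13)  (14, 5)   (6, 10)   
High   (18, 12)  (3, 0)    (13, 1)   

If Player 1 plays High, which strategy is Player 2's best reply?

Low

With Player 1 fixed at High, Player 2's payoffs are: Low → 12, Mid → 0, High → 1.
The maximum is 12, achieved by Low.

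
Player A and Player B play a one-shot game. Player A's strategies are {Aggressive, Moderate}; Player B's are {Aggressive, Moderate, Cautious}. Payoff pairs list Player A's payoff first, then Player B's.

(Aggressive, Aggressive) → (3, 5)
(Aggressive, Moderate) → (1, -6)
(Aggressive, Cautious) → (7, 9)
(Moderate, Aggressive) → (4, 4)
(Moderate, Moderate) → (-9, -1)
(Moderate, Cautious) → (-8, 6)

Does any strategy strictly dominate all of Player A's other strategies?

None

Check whether one of Player A's strategies beats all alternatives regardless of what the opponent does.
Aggressive is not dominant: against Aggressive, Moderate gives 4 > 3.
Moderate is not dominant: against Moderate, Aggressive gives 1 > -9.
No single strategy is best against every opponent action.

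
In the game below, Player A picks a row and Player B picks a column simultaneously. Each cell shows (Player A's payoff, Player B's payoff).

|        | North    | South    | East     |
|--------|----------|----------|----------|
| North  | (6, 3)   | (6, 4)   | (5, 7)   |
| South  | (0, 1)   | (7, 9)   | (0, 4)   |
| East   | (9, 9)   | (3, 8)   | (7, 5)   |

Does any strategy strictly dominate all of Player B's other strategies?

A strategy is strictly dominant if it gives Player B a strictly higher payoff than every other strategy, against every choice by the opponent.
North is not dominant: against North, South gives 4 > 3.
South is not dominant: against North, East gives 7 > 4.
East is not dominant: against South, South gives 9 > 4.
No single strategy is best against every opponent action.

No strictly dominant strategy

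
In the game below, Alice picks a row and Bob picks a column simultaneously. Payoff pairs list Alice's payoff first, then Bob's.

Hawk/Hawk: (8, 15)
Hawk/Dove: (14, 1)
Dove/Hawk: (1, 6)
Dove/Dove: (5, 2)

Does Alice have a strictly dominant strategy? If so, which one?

Hawk

A strategy is strictly dominant if it gives Alice a strictly higher payoff than every other strategy, against every choice by the opponent.
Hawk strictly dominates: vs Hawk: 8 > 1; vs Dove: 14 > 5.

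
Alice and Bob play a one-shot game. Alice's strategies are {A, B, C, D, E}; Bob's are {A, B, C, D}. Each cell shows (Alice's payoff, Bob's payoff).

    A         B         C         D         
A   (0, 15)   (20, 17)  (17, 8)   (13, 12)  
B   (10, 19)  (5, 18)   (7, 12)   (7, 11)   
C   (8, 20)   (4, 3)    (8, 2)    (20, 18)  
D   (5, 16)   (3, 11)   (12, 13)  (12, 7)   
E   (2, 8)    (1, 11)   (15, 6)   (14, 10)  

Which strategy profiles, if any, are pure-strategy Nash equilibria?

(A, B) and (B, A)

Find each player's best response to every opponent strategy; NE are the intersections.
Alice's best responses — vs A: B (payoff 10); vs B: A (payoff 20); vs C: A (payoff 17); vs D: C (payoff 20).
Bob's best responses — vs A: B (payoff 17); vs B: A (payoff 19); vs C: A (payoff 20); vs D: A (payoff 16); vs E: B (payoff 11).
Mutual best responses occur at (A, B) and (B, A); at each, neither player gains by switching.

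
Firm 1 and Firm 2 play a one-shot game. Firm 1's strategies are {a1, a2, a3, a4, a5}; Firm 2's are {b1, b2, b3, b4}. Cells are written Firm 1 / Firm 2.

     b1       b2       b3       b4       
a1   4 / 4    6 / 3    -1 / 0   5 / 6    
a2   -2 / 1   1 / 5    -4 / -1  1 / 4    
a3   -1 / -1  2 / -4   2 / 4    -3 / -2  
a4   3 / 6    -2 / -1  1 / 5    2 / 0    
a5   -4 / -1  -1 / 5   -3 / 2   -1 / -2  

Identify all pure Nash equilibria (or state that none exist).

(a1, b4) and (a3, b3)

A profile is a Nash equilibrium when each player is best-responding to the other.
Firm 1's best responses — vs b1: a1 (payoff 4); vs b2: a1 (payoff 6); vs b3: a3 (payoff 2); vs b4: a1 (payoff 5).
Firm 2's best responses — vs a1: b4 (payoff 6); vs a2: b2 (payoff 5); vs a3: b3 (payoff 4); vs a4: b1 (payoff 6); vs a5: b2 (payoff 5).
Mutual best responses occur at (a1, b4) and (a3, b3); at each, neither player gains by switching.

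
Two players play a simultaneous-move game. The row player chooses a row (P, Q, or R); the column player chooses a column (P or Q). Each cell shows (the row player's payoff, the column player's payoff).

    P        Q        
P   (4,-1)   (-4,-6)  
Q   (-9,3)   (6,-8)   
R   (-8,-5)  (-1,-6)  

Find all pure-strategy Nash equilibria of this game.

Find each player's best response to every opponent strategy; NE are the intersections.
The row player's best responses — vs P: P (payoff 4); vs Q: Q (payoff 6).
The column player's best responses — vs P: P (payoff -1); vs Q: P (payoff 3); vs R: P (payoff -5).
The only mutual best response is (P, P); neither player gains by switching there.

(P, P)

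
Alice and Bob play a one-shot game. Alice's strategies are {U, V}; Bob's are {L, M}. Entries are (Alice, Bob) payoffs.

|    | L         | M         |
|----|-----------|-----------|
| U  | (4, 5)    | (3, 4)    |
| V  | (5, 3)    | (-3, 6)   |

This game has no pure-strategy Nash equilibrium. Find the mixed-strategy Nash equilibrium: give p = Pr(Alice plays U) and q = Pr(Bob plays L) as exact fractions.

In a mixed NE each player is indifferent between their pure strategies, so the opponent's mix sets the indifference.
Bob indifferent between L and M: p·5 + (1−p)·3 = p·4 + (1−p)·6 ⟹ 3 + 2p = 6 + (-2)p ⟹ p = 3/4.
Alice indifferent between U and V: q·4 + (1−q)·3 = q·5 + (1−q)·(-3) ⟹ 3 + 1q = (-3) + 8q ⟹ q = 6/7.

p = 3/4, q = 6/7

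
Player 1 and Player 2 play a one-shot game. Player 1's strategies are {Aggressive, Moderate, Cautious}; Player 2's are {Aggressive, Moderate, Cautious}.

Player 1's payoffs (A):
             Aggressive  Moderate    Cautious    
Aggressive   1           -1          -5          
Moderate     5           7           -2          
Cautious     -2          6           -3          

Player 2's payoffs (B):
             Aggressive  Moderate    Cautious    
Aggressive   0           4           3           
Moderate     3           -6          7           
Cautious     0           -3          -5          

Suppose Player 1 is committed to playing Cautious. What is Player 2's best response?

Aggressive

With Player 1 fixed at Cautious, Player 2's payoffs are: Aggressive → 0, Moderate → -3, Cautious → -5.
The maximum is 0, achieved by Aggressive.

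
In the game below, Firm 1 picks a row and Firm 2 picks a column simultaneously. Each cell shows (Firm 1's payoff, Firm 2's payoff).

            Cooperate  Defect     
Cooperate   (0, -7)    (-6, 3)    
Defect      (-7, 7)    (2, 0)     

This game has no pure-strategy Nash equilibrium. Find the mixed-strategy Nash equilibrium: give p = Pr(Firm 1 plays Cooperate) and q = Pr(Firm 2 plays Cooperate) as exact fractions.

Each player's mixing probability is pinned down by making the *other* player indifferent.
Firm 2 indifferent between Cooperate and Defect: p·(-7) + (1−p)·7 = p·3 + (1−p)·0 ⟹ 7 + (-14)p = 0 + 3p ⟹ p = 7/17.
Firm 1 indifferent between Cooperate and Defect: q·0 + (1−q)·(-6) = q·(-7) + (1−q)·2 ⟹ (-6) + 6q = 2 + (-9)q ⟹ q = 8/15.

p = 7/17, q = 8/15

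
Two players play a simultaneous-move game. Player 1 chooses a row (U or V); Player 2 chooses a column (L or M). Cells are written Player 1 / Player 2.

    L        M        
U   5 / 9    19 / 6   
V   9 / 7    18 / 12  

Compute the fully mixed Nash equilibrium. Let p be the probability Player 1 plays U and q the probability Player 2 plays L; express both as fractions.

Each player's mixing probability is pinned down by making the *other* player indifferent.
Player 2 indifferent between L and M: p·9 + (1−p)·7 = p·6 + (1−p)·12 ⟹ 7 + 2p = 12 + (-6)p ⟹ p = 5/8.
Player 1 indifferent between U and V: q·5 + (1−q)·19 = q·9 + (1−q)·18 ⟹ 19 + (-14)q = 18 + (-9)q ⟹ q = 1/5.

p = 5/8, q = 1/5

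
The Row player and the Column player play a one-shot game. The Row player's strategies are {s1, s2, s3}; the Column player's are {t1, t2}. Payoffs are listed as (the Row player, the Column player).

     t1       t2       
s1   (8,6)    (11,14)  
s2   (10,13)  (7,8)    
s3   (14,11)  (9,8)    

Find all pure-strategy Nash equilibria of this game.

(s1, t2) and (s3, t1)

Check mutual best responses: a cell is a NE iff neither player can gain by unilaterally deviating.
The Row player's best responses — vs t1: s3 (payoff 14); vs t2: s1 (payoff 11).
The Column player's best responses — vs s1: t2 (payoff 14); vs s2: t1 (payoff 13); vs s3: t1 (payoff 11).
Mutual best responses occur at (s1, t2) and (s3, t1); at each, neither player gains by switching.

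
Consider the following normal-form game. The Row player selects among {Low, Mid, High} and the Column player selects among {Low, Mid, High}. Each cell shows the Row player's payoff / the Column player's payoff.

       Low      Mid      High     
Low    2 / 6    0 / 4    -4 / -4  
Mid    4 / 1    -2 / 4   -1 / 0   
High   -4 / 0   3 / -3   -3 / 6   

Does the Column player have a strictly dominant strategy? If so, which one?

No strictly dominant strategy

Check whether one of the Column player's strategies beats all alternatives regardless of what the opponent does.
Low is not dominant: against Mid, Mid gives 4 > 1.
Mid is not dominant: against Low, Low gives 6 > 4.
High is not dominant: against Low, Low gives 6 > -4.
No single strategy is best against every opponent action.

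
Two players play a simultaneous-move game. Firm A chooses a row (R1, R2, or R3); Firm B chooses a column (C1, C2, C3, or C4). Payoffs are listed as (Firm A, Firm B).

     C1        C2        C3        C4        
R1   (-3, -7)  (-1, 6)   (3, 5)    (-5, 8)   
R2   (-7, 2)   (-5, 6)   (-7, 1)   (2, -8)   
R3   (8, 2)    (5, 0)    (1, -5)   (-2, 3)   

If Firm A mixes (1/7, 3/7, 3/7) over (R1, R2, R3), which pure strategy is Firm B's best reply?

Compute Firm B's expected payoff from each pure strategy against the given mix.
C1: (1/7)·(-7) + (3/7)·2 + (3/7)·2 = 5/7
C2: (1/7)·6 + (3/7)·6 + (3/7)·0 = 24/7
C3: (1/7)·5 + (3/7)·1 + (3/7)·(-5) = -1
C4: (1/7)·8 + (3/7)·(-8) + (3/7)·3 = -1
Highest expected payoff is 24/7, from C2.

C2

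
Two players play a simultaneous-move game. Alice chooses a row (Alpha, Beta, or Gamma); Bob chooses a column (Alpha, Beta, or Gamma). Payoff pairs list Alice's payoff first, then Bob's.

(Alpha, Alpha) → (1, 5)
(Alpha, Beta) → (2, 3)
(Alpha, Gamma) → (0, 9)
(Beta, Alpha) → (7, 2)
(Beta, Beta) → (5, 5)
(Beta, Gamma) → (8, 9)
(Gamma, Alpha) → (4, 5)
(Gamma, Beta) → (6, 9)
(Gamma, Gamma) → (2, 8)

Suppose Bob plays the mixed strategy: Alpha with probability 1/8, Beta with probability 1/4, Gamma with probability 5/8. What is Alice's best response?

Beta

Compute Alice's expected payoff from each pure strategy against the given mix.
Alpha: (1/8)·1 + (1/4)·2 + (5/8)·0 = 5/8
Beta: (1/8)·7 + (1/4)·5 + (5/8)·8 = 57/8
Gamma: (1/8)·4 + (1/4)·6 + (5/8)·2 = 13/4
Highest expected payoff is 57/8, from Beta.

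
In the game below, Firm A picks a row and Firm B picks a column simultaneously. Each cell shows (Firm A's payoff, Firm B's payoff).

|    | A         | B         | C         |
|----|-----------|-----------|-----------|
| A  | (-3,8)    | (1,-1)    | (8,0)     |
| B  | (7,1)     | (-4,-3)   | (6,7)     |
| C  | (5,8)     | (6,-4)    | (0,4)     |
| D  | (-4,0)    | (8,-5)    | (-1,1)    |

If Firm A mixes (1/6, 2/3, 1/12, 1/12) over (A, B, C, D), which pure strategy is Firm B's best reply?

Compute Firm B's expected payoff from each pure strategy against the given mix.
A: (1/6)·8 + (2/3)·1 + (1/12)·8 + (1/12)·0 = 8/3
B: (1/6)·(-1) + (2/3)·(-3) + (1/12)·(-4) + (1/12)·(-5) = -35/12
C: (1/6)·0 + (2/3)·7 + (1/12)·4 + (1/12)·1 = 61/12
Highest expected payoff is 61/12, from C.

C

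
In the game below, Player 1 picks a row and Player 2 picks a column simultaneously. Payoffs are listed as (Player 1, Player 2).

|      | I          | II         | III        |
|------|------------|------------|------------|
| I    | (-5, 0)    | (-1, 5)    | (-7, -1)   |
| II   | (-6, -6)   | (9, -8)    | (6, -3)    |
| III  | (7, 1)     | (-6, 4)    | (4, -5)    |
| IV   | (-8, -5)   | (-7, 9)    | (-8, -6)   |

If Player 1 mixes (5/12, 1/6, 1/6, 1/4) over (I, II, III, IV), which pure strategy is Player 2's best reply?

II

Compute Player 2's expected payoff from each pure strategy against the given mix.
I: (5/12)·0 + (1/6)·(-6) + (1/6)·1 + (1/4)·(-5) = -25/12
II: (5/12)·5 + (1/6)·(-8) + (1/6)·4 + (1/4)·9 = 11/3
III: (5/12)·(-1) + (1/6)·(-3) + (1/6)·(-5) + (1/4)·(-6) = -13/4
Highest expected payoff is 11/3, from II.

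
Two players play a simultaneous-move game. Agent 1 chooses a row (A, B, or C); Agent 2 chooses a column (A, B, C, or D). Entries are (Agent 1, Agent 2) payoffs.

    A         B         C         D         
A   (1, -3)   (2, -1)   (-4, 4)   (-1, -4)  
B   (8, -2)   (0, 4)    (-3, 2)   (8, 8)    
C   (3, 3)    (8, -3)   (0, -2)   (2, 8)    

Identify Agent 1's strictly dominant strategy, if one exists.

A strategy is strictly dominant if it gives Agent 1 a strictly higher payoff than every other strategy, against every choice by the opponent.
A is not dominant: against A, B gives 8 > 1.
B is not dominant: against B, A gives 2 > 0.
C is not dominant: against A, B gives 8 > 3.
No single strategy is best against every opponent action.

None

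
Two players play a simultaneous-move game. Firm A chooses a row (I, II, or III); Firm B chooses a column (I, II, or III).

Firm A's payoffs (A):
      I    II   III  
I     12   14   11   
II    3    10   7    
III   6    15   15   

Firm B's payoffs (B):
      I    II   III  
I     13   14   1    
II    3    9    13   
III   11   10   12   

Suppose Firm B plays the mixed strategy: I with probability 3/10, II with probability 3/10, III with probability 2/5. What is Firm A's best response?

III

Firm A's best reply maximizes expected payoff against the mix.
I: (3/10)·12 + (3/10)·14 + (2/5)·11 = 61/5
II: (3/10)·3 + (3/10)·10 + (2/5)·7 = 67/10
III: (3/10)·6 + (3/10)·15 + (2/5)·15 = 123/10
Highest expected payoff is 123/10, from III.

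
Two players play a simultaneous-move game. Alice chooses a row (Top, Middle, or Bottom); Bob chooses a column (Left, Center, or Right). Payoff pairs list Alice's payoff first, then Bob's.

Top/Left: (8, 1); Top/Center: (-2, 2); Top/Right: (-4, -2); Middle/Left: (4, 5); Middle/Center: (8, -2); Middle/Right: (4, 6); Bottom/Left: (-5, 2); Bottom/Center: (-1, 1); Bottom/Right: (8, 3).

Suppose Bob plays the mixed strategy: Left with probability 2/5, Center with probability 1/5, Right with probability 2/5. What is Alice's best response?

Middle

Compute Alice's expected payoff from each pure strategy against the given mix.
Top: (2/5)·8 + (1/5)·(-2) + (2/5)·(-4) = 6/5
Middle: (2/5)·4 + (1/5)·8 + (2/5)·4 = 24/5
Bottom: (2/5)·(-5) + (1/5)·(-1) + (2/5)·8 = 1
Highest expected payoff is 24/5, from Middle.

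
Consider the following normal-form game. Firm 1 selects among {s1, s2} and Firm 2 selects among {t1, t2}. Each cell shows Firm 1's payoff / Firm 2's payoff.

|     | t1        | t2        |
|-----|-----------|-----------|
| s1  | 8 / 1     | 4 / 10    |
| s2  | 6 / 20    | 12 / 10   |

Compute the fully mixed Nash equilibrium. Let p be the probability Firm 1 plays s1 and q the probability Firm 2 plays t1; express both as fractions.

In a mixed NE each player is indifferent between their pure strategies, so the opponent's mix sets the indifference.
Firm 2 indifferent between t1 and t2: p·1 + (1−p)·20 = p·10 + (1−p)·10 ⟹ 20 + (-19)p = 10 + 0p ⟹ p = 10/19.
Firm 1 indifferent between s1 and s2: q·8 + (1−q)·4 = q·6 + (1−q)·12 ⟹ 4 + 4q = 12 + (-6)q ⟹ q = 4/5.

p = 10/19, q = 4/5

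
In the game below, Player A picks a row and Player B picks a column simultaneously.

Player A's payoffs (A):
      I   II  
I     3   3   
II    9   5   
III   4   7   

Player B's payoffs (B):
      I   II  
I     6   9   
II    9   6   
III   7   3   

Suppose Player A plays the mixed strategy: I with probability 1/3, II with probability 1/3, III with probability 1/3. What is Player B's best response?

I

Player B's best reply maximizes expected payoff against the mix.
I: (1/3)·6 + (1/3)·9 + (1/3)·7 = 22/3
II: (1/3)·9 + (1/3)·6 + (1/3)·3 = 6
Highest expected payoff is 22/3, from I.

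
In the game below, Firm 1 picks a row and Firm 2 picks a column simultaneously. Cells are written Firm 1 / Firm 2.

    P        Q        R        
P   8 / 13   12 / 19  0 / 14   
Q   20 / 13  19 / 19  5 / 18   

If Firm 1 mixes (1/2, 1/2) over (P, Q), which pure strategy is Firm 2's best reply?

Compute Firm 2's expected payoff from each pure strategy against the given mix.
P: (1/2)·13 + (1/2)·13 = 13
Q: (1/2)·19 + (1/2)·19 = 19
R: (1/2)·14 + (1/2)·18 = 16
Highest expected payoff is 19, from Q.

Q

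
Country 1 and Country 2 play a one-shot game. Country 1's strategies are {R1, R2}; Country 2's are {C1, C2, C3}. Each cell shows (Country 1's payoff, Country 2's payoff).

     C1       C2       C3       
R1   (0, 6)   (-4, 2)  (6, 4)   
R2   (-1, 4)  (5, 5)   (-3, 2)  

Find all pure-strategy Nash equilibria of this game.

Find each player's best response to every opponent strategy; NE are the intersections.
Country 1's best responses — vs C1: R1 (payoff 0); vs C2: R2 (payoff 5); vs C3: R1 (payoff 6).
Country 2's best responses — vs R1: C1 (payoff 6); vs R2: C2 (payoff 5).
Mutual best responses occur at (R1, C1) and (R2, C2); at each, neither player gains by switching.

(R1, C1) and (R2, C2)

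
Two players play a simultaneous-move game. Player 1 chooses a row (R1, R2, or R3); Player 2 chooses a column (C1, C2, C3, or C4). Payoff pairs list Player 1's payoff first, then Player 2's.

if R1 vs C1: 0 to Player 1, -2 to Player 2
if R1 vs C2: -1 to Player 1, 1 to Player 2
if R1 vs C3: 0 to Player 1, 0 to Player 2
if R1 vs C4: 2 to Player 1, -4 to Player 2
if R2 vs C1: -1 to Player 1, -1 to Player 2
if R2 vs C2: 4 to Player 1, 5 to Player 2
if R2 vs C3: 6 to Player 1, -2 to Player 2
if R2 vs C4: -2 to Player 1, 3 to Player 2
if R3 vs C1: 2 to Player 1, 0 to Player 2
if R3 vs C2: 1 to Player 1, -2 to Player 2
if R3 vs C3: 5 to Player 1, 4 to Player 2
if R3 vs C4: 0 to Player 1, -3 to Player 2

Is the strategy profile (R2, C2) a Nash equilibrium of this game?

Yes

Holding Player 2 at C2: Player 1 gets 4 from R2, versus -1 from R1, 1 from R3. No profitable deviation for Player 1.
Holding Player 1 at R2: Player 2 gets 5 from C2, versus -1 from C1, -2 from C3, 3 from C4. No profitable deviation for Player 2 either.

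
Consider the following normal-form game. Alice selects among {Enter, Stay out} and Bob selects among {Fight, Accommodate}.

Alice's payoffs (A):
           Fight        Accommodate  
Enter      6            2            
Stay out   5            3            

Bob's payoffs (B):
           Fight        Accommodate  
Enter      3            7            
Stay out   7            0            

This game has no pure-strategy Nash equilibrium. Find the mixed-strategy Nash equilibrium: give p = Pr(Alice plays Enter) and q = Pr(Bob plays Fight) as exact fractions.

p = 7/11, q = 1/2

Each player's mixing probability is pinned down by making the *other* player indifferent.
Bob indifferent between Fight and Accommodate: p·3 + (1−p)·7 = p·7 + (1−p)·0 ⟹ 7 + (-4)p = 0 + 7p ⟹ p = 7/11.
Alice indifferent between Enter and Stay out: q·6 + (1−q)·2 = q·5 + (1−q)·3 ⟹ 2 + 4q = 3 + 2q ⟹ q = 1/2.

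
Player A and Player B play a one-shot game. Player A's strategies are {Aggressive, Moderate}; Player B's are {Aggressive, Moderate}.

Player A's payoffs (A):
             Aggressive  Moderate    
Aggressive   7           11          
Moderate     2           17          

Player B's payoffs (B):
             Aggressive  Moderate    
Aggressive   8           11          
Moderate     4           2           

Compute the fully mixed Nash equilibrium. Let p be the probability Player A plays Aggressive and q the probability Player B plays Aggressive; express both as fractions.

Each player's mixing probability is pinned down by making the *other* player indifferent.
Player B indifferent between Aggressive and Moderate: p·8 + (1−p)·4 = p·11 + (1−p)·2 ⟹ 4 + 4p = 2 + 9p ⟹ p = 2/5.
Player A indifferent between Aggressive and Moderate: q·7 + (1−q)·11 = q·2 + (1−q)·17 ⟹ 11 + (-4)q = 17 + (-15)q ⟹ q = 6/11.

p = 2/5, q = 6/11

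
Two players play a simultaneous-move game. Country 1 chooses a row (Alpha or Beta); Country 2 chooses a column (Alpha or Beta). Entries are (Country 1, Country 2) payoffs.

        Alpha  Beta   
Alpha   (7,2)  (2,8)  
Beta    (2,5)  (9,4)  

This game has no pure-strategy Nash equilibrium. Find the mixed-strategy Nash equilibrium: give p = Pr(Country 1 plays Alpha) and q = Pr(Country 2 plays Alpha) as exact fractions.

Each player's mixing probability is pinned down by making the *other* player indifferent.
Country 2 indifferent between Alpha and Beta: p·2 + (1−p)·5 = p·8 + (1−p)·4 ⟹ 5 + (-3)p = 4 + 4p ⟹ p = 1/7.
Country 1 indifferent between Alpha and Beta: q·7 + (1−q)·2 = q·2 + (1−q)·9 ⟹ 2 + 5q = 9 + (-7)q ⟹ q = 7/12.

p = 1/7, q = 7/12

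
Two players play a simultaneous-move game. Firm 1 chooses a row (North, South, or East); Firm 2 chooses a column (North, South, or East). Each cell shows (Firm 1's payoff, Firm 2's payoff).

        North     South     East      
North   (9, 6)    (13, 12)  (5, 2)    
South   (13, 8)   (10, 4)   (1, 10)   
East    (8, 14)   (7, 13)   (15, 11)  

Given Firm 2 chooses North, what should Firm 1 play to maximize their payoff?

South

With Firm 2 fixed at North, Firm 1's payoffs are: North → 9, South → 13, East → 8.
The maximum is 13, achieved by South.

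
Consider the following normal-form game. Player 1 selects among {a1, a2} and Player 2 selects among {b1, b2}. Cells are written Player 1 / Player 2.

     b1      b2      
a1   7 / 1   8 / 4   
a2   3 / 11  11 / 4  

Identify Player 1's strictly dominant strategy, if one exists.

No strictly dominant strategy

A strategy is strictly dominant if it gives Player 1 a strictly higher payoff than every other strategy, against every choice by the opponent.
a1 is not dominant: against b2, a2 gives 11 > 8.
a2 is not dominant: against b1, a1 gives 7 > 3.
No single strategy is best against every opponent action.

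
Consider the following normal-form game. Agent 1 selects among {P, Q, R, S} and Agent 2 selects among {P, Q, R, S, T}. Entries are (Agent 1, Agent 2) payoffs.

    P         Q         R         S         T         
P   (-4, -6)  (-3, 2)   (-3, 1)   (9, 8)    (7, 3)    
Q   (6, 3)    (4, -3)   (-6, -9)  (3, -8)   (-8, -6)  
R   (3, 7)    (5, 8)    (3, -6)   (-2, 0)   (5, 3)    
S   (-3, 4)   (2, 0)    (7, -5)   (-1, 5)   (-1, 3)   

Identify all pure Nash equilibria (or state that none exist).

(P, S), (Q, P), and (R, Q)

Check mutual best responses: a cell is a NE iff neither player can gain by unilaterally deviating.
Agent 1's best responses — vs P: Q (payoff 6); vs Q: R (payoff 5); vs R: S (payoff 7); vs S: P (payoff 9); vs T: P (payoff 7).
Agent 2's best responses — vs P: S (payoff 8); vs Q: P (payoff 3); vs R: Q (payoff 8); vs S: S (payoff 5).
Mutual best responses occur at (P, S), (Q, P), and (R, Q); at each, neither player gains by switching.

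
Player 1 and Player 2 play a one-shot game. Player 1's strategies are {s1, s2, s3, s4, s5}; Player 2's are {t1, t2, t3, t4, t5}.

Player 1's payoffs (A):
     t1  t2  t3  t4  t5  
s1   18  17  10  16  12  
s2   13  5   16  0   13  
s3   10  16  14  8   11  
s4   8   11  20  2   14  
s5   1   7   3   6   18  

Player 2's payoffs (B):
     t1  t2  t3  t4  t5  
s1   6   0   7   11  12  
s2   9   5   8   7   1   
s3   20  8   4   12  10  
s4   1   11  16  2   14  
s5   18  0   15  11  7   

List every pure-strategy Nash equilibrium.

Check mutual best responses: a cell is a NE iff neither player can gain by unilaterally deviating.
Player 1's best responses — vs t1: s1 (payoff 18); vs t2: s1 (payoff 17); vs t3: s4 (payoff 20); vs t4: s1 (payoff 16); vs t5: s5 (payoff 18).
Player 2's best responses — vs s1: t5 (payoff 12); vs s2: t1 (payoff 9); vs s3: t1 (payoff 20); vs s4: t3 (payoff 16); vs s5: t1 (payoff 18).
The only mutual best response is (s4, t3); neither player gains by switching there.

(s4, t3)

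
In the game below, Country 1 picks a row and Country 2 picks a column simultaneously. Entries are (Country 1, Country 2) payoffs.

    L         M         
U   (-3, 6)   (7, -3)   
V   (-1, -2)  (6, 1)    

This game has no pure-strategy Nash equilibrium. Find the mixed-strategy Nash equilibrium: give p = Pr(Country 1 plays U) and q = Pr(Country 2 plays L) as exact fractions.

Each player's mixing probability is pinned down by making the *other* player indifferent.
Country 2 indifferent between L and M: p·6 + (1−p)·(-2) = p·(-3) + (1−p)·1 ⟹ (-2) + 8p = 1 + (-4)p ⟹ p = 1/4.
Country 1 indifferent between U and V: q·(-3) + (1−q)·7 = q·(-1) + (1−q)·6 ⟹ 7 + (-10)q = 6 + (-7)q ⟹ q = 1/3.

p = 1/4, q = 1/3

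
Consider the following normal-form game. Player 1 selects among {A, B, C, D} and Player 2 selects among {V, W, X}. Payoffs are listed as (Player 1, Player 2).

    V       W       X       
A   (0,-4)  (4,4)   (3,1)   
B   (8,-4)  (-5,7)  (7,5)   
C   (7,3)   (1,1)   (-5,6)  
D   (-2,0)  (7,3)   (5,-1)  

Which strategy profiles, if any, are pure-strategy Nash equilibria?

(D, W)

Check mutual best responses: a cell is a NE iff neither player can gain by unilaterally deviating.
Player 1's best responses — vs V: B (payoff 8); vs W: D (payoff 7); vs X: B (payoff 7).
Player 2's best responses — vs A: W (payoff 4); vs B: W (payoff 7); vs C: X (payoff 6); vs D: W (payoff 3).
The only mutual best response is (D, W); neither player gains by switching there.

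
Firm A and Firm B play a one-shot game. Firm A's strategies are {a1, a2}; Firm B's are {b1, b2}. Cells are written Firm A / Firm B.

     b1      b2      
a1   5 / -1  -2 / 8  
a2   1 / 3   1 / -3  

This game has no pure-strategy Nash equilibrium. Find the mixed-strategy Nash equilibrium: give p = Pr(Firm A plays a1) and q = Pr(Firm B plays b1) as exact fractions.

Each player's mixing probability is pinned down by making the *other* player indifferent.
Firm B indifferent between b1 and b2: p·(-1) + (1−p)·3 = p·8 + (1−p)·(-3) ⟹ 3 + (-4)p = (-3) + 11p ⟹ p = 2/5.
Firm A indifferent between a1 and a2: q·5 + (1−q)·(-2) = q·1 + (1−q)·1 ⟹ (-2) + 7q = 1 + 0q ⟹ q = 3/7.

p = 2/5, q = 3/7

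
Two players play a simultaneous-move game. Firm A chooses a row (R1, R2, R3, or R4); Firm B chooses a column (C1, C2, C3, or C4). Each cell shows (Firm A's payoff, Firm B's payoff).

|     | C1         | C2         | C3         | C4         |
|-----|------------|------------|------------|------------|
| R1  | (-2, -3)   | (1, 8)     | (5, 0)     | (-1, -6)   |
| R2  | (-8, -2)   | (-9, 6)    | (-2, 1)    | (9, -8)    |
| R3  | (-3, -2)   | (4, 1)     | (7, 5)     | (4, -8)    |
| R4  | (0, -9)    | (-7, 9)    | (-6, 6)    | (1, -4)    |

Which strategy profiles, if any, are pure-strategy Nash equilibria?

Find each player's best response to every opponent strategy; NE are the intersections.
Firm A's best responses — vs C1: R4 (payoff 0); vs C2: R3 (payoff 4); vs C3: R3 (payoff 7); vs C4: R2 (payoff 9).
Firm B's best responses — vs R1: C2 (payoff 8); vs R2: C2 (payoff 6); vs R3: C3 (payoff 5); vs R4: C2 (payoff 9).
The only mutual best response is (R3, C3); neither player gains by switching there.

(R3, C3)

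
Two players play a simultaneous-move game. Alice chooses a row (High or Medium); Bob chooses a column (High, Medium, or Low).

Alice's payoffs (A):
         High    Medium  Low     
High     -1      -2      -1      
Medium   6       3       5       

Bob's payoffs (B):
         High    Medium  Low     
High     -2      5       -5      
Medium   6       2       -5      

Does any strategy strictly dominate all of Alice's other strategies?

Check whether one of Alice's strategies beats all alternatives regardless of what the opponent does.
Medium strictly dominates: vs High: 6 > -1; vs Medium: 3 > -2; vs Low: 5 > -1.

Medium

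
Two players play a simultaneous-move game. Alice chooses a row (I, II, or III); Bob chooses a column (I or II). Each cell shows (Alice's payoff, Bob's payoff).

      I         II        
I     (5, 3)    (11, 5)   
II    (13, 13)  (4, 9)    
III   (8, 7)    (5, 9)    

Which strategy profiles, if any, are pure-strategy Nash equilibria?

A profile is a Nash equilibrium when each player is best-responding to the other.
Alice's best responses — vs I: II (payoff 13); vs II: I (payoff 11).
Bob's best responses — vs I: II (payoff 5); vs II: I (payoff 13); vs III: II (payoff 9).
Mutual best responses occur at (I, II) and (II, I); at each, neither player gains by switching.

(I, II) and (II, I)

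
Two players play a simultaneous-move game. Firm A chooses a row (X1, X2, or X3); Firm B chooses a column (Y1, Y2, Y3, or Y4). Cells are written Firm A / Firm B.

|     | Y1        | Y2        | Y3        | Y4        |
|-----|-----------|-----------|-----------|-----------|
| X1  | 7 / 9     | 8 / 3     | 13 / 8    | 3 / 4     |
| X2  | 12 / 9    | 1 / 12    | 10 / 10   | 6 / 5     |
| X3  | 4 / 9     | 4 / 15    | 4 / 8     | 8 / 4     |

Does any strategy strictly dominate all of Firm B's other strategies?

Check whether one of Firm B's strategies beats all alternatives regardless of what the opponent does.
Y1 is not dominant: against X2, Y2 gives 12 > 9.
Y2 is not dominant: against X1, Y1 gives 9 > 3.
Y3 is not dominant: against X1, Y1 gives 9 > 8.
Y4 is not dominant: against X1, Y1 gives 9 > 4.
No single strategy is best against every opponent action.

None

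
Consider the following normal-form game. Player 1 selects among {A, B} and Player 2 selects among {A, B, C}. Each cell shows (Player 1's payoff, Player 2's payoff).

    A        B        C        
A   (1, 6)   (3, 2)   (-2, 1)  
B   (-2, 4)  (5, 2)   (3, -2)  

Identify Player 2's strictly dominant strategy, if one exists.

Check whether one of Player 2's strategies beats all alternatives regardless of what the opponent does.
A strictly dominates: vs A: 6 > each of {2, 1}; vs B: 4 > each of {2, -2}.

A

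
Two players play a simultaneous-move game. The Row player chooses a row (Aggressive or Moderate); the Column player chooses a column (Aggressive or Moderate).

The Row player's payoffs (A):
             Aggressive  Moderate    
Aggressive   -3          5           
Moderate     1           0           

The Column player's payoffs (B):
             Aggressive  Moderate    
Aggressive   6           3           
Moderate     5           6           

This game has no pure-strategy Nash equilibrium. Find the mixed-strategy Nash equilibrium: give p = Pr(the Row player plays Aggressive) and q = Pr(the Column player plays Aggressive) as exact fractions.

p = 1/4, q = 5/9

In a mixed NE each player is indifferent between their pure strategies, so the opponent's mix sets the indifference.
The Column player indifferent between Aggressive and Moderate: p·6 + (1−p)·5 = p·3 + (1−p)·6 ⟹ 5 + 1p = 6 + (-3)p ⟹ p = 1/4.
The Row player indifferent between Aggressive and Moderate: q·(-3) + (1−q)·5 = q·1 + (1−q)·0 ⟹ 5 + (-8)q = 0 + 1q ⟹ q = 5/9.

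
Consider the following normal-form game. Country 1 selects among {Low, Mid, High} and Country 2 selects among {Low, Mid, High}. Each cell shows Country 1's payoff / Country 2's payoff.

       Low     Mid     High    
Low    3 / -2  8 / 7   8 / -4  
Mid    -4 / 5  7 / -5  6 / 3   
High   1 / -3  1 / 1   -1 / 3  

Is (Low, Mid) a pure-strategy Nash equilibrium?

Yes

Holding Country 2 at Mid: Country 1 gets 8 from Low, versus 7 from Mid, 1 from High. No profitable deviation for Country 1.
Holding Country 1 at Low: Country 2 gets 7 from Mid, versus -2 from Low, -4 from High. No profitable deviation for Country 2 either.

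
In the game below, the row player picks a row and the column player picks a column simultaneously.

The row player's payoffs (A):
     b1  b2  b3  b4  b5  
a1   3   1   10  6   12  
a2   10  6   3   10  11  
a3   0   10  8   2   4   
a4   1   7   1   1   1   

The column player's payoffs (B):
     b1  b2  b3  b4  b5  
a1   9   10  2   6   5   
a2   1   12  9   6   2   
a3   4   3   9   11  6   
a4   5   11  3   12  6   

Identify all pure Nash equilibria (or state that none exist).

There is no pure-strategy Nash equilibrium

Check mutual best responses: a cell is a NE iff neither player can gain by unilaterally deviating.
The row player's best responses — vs b1: a2 (payoff 10); vs b2: a3 (payoff 10); vs b3: a1 (payoff 10); vs b4: a2 (payoff 10); vs b5: a1 (payoff 12).
The column player's best responses — vs a1: b2 (payoff 10); vs a2: b2 (payoff 12); vs a3: b4 (payoff 11); vs a4: b4 (payoff 12).
No cell has both players best-responding. For instance, the row player's best reply to b4 is a2, but against a2 the column player prefers b2 over b4.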